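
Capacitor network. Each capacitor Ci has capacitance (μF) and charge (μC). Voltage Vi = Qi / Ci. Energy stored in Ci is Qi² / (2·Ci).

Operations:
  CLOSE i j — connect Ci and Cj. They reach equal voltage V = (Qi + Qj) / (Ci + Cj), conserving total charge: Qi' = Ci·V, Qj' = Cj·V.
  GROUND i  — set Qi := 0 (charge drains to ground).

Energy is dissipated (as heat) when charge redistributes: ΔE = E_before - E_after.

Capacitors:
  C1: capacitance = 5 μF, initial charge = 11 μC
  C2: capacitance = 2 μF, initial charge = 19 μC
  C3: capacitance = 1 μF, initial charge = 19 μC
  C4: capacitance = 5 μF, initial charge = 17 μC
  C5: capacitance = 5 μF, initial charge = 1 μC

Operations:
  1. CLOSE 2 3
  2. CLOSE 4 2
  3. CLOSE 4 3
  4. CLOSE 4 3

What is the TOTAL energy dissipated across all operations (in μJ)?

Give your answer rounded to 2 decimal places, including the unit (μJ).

Answer: 109.67 μJ

Derivation:
Initial: C1(5μF, Q=11μC, V=2.20V), C2(2μF, Q=19μC, V=9.50V), C3(1μF, Q=19μC, V=19.00V), C4(5μF, Q=17μC, V=3.40V), C5(5μF, Q=1μC, V=0.20V)
Op 1: CLOSE 2-3: Q_total=38.00, C_total=3.00, V=12.67; Q2=25.33, Q3=12.67; dissipated=30.083
Op 2: CLOSE 4-2: Q_total=42.33, C_total=7.00, V=6.05; Q4=30.24, Q2=12.10; dissipated=61.337
Op 3: CLOSE 4-3: Q_total=42.90, C_total=6.00, V=7.15; Q4=35.75, Q3=7.15; dissipated=18.255
Op 4: CLOSE 4-3: Q_total=42.90, C_total=6.00, V=7.15; Q4=35.75, Q3=7.15; dissipated=0.000
Total dissipated: 109.675 μJ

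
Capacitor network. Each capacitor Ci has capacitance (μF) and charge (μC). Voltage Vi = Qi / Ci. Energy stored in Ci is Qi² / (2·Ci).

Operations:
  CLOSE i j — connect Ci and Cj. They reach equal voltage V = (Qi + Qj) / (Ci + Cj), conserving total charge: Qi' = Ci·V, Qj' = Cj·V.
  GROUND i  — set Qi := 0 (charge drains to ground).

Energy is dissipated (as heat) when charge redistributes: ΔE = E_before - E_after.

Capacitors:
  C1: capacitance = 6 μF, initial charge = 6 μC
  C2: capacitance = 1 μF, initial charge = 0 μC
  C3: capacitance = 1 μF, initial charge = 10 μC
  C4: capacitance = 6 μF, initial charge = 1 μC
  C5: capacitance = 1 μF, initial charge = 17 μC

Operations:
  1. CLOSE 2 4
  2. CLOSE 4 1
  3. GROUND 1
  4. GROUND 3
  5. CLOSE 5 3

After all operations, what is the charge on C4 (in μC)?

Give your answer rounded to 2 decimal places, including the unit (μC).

Initial: C1(6μF, Q=6μC, V=1.00V), C2(1μF, Q=0μC, V=0.00V), C3(1μF, Q=10μC, V=10.00V), C4(6μF, Q=1μC, V=0.17V), C5(1μF, Q=17μC, V=17.00V)
Op 1: CLOSE 2-4: Q_total=1.00, C_total=7.00, V=0.14; Q2=0.14, Q4=0.86; dissipated=0.012
Op 2: CLOSE 4-1: Q_total=6.86, C_total=12.00, V=0.57; Q4=3.43, Q1=3.43; dissipated=1.102
Op 3: GROUND 1: Q1=0; energy lost=0.980
Op 4: GROUND 3: Q3=0; energy lost=50.000
Op 5: CLOSE 5-3: Q_total=17.00, C_total=2.00, V=8.50; Q5=8.50, Q3=8.50; dissipated=72.250
Final charges: Q1=0.00, Q2=0.14, Q3=8.50, Q4=3.43, Q5=8.50

Answer: 3.43 μC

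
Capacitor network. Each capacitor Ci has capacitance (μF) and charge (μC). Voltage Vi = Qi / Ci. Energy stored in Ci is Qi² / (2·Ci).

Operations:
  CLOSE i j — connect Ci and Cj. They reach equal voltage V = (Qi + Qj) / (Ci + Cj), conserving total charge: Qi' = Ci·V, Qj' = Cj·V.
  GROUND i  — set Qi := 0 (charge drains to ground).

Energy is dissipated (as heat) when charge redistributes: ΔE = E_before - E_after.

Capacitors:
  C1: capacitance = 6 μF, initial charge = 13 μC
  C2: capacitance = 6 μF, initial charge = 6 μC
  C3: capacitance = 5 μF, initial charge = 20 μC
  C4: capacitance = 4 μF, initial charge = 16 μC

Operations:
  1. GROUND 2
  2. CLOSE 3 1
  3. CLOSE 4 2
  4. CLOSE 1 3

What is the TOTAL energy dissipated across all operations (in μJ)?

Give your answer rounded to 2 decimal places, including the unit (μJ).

Initial: C1(6μF, Q=13μC, V=2.17V), C2(6μF, Q=6μC, V=1.00V), C3(5μF, Q=20μC, V=4.00V), C4(4μF, Q=16μC, V=4.00V)
Op 1: GROUND 2: Q2=0; energy lost=3.000
Op 2: CLOSE 3-1: Q_total=33.00, C_total=11.00, V=3.00; Q3=15.00, Q1=18.00; dissipated=4.583
Op 3: CLOSE 4-2: Q_total=16.00, C_total=10.00, V=1.60; Q4=6.40, Q2=9.60; dissipated=19.200
Op 4: CLOSE 1-3: Q_total=33.00, C_total=11.00, V=3.00; Q1=18.00, Q3=15.00; dissipated=0.000
Total dissipated: 26.783 μJ

Answer: 26.78 μJ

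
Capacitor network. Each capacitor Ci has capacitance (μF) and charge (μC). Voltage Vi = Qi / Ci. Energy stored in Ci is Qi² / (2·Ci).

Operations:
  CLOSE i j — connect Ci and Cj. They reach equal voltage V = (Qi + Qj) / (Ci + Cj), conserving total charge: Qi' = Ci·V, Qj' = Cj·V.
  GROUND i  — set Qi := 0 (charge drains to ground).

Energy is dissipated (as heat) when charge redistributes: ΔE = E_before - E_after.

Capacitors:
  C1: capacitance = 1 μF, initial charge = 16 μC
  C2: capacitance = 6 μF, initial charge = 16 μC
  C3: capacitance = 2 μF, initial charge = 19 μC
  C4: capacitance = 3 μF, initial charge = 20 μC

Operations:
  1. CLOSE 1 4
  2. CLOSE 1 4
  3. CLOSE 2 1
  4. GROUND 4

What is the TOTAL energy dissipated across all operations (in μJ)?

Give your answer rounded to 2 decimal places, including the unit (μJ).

Answer: 171.36 μJ

Derivation:
Initial: C1(1μF, Q=16μC, V=16.00V), C2(6μF, Q=16μC, V=2.67V), C3(2μF, Q=19μC, V=9.50V), C4(3μF, Q=20μC, V=6.67V)
Op 1: CLOSE 1-4: Q_total=36.00, C_total=4.00, V=9.00; Q1=9.00, Q4=27.00; dissipated=32.667
Op 2: CLOSE 1-4: Q_total=36.00, C_total=4.00, V=9.00; Q1=9.00, Q4=27.00; dissipated=0.000
Op 3: CLOSE 2-1: Q_total=25.00, C_total=7.00, V=3.57; Q2=21.43, Q1=3.57; dissipated=17.190
Op 4: GROUND 4: Q4=0; energy lost=121.500
Total dissipated: 171.357 μJ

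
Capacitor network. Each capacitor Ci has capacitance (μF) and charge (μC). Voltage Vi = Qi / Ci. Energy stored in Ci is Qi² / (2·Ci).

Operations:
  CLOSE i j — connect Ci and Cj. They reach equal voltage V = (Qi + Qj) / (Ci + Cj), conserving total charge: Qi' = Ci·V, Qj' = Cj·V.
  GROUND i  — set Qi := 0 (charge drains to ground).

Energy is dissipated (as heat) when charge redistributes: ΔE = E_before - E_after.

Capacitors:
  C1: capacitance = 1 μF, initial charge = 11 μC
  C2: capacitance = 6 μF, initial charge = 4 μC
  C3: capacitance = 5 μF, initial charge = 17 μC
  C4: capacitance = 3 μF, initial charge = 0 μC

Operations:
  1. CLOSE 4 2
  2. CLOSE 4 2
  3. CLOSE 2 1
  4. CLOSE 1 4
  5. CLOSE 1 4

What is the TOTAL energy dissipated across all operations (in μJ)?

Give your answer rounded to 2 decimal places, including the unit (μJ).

Initial: C1(1μF, Q=11μC, V=11.00V), C2(6μF, Q=4μC, V=0.67V), C3(5μF, Q=17μC, V=3.40V), C4(3μF, Q=0μC, V=0.00V)
Op 1: CLOSE 4-2: Q_total=4.00, C_total=9.00, V=0.44; Q4=1.33, Q2=2.67; dissipated=0.444
Op 2: CLOSE 4-2: Q_total=4.00, C_total=9.00, V=0.44; Q4=1.33, Q2=2.67; dissipated=0.000
Op 3: CLOSE 2-1: Q_total=13.67, C_total=7.00, V=1.95; Q2=11.71, Q1=1.95; dissipated=47.751
Op 4: CLOSE 1-4: Q_total=3.29, C_total=4.00, V=0.82; Q1=0.82, Q4=2.46; dissipated=0.853
Op 5: CLOSE 1-4: Q_total=3.29, C_total=4.00, V=0.82; Q1=0.82, Q4=2.46; dissipated=0.000
Total dissipated: 49.048 μJ

Answer: 49.05 μJ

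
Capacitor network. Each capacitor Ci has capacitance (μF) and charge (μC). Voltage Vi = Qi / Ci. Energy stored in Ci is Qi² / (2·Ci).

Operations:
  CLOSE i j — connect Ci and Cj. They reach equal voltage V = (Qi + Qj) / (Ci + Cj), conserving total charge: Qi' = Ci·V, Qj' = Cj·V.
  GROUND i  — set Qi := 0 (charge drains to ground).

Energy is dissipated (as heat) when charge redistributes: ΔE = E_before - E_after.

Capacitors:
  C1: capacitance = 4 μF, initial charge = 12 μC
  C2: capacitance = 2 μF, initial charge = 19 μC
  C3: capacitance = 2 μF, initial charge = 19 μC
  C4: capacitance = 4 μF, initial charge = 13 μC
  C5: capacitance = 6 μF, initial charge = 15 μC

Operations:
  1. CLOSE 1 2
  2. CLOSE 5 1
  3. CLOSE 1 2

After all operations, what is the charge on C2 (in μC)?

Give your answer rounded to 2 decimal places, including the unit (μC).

Initial: C1(4μF, Q=12μC, V=3.00V), C2(2μF, Q=19μC, V=9.50V), C3(2μF, Q=19μC, V=9.50V), C4(4μF, Q=13μC, V=3.25V), C5(6μF, Q=15μC, V=2.50V)
Op 1: CLOSE 1-2: Q_total=31.00, C_total=6.00, V=5.17; Q1=20.67, Q2=10.33; dissipated=28.167
Op 2: CLOSE 5-1: Q_total=35.67, C_total=10.00, V=3.57; Q5=21.40, Q1=14.27; dissipated=8.533
Op 3: CLOSE 1-2: Q_total=24.60, C_total=6.00, V=4.10; Q1=16.40, Q2=8.20; dissipated=1.707
Final charges: Q1=16.40, Q2=8.20, Q3=19.00, Q4=13.00, Q5=21.40

Answer: 8.20 μC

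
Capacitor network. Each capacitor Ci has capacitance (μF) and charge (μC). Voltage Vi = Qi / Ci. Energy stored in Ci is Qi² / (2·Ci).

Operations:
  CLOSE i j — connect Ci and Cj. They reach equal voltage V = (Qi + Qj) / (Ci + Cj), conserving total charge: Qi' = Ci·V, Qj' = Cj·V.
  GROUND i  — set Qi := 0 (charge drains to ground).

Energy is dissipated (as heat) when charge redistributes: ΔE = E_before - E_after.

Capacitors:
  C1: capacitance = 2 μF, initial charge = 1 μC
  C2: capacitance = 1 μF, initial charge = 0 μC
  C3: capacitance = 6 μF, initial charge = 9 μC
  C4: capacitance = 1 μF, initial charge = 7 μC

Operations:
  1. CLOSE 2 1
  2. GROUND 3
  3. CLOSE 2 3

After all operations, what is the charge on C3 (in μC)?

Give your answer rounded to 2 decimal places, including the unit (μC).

Answer: 0.29 μC

Derivation:
Initial: C1(2μF, Q=1μC, V=0.50V), C2(1μF, Q=0μC, V=0.00V), C3(6μF, Q=9μC, V=1.50V), C4(1μF, Q=7μC, V=7.00V)
Op 1: CLOSE 2-1: Q_total=1.00, C_total=3.00, V=0.33; Q2=0.33, Q1=0.67; dissipated=0.083
Op 2: GROUND 3: Q3=0; energy lost=6.750
Op 3: CLOSE 2-3: Q_total=0.33, C_total=7.00, V=0.05; Q2=0.05, Q3=0.29; dissipated=0.048
Final charges: Q1=0.67, Q2=0.05, Q3=0.29, Q4=7.00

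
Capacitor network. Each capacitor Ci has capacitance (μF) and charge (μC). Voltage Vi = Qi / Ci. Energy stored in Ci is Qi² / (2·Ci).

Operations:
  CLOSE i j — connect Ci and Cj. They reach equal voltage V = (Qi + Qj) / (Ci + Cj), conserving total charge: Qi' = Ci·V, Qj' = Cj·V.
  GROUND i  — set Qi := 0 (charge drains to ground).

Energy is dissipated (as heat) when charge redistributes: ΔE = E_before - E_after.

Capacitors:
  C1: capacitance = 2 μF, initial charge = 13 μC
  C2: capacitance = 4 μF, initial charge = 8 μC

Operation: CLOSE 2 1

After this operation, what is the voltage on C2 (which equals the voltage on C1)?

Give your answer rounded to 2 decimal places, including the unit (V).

Initial: C1(2μF, Q=13μC, V=6.50V), C2(4μF, Q=8μC, V=2.00V)
Op 1: CLOSE 2-1: Q_total=21.00, C_total=6.00, V=3.50; Q2=14.00, Q1=7.00; dissipated=13.500

Answer: 3.50 V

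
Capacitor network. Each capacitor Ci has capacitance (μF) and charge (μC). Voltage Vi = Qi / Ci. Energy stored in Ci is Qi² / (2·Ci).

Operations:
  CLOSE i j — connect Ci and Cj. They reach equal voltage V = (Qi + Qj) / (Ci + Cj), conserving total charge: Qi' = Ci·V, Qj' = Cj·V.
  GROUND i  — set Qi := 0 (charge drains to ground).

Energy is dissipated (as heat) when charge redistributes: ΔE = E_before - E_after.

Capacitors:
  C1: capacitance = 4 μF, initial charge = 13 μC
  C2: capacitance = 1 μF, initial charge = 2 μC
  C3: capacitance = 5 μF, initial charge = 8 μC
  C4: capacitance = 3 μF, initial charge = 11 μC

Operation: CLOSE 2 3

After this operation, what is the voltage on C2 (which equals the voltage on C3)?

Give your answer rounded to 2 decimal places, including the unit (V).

Answer: 1.67 V

Derivation:
Initial: C1(4μF, Q=13μC, V=3.25V), C2(1μF, Q=2μC, V=2.00V), C3(5μF, Q=8μC, V=1.60V), C4(3μF, Q=11μC, V=3.67V)
Op 1: CLOSE 2-3: Q_total=10.00, C_total=6.00, V=1.67; Q2=1.67, Q3=8.33; dissipated=0.067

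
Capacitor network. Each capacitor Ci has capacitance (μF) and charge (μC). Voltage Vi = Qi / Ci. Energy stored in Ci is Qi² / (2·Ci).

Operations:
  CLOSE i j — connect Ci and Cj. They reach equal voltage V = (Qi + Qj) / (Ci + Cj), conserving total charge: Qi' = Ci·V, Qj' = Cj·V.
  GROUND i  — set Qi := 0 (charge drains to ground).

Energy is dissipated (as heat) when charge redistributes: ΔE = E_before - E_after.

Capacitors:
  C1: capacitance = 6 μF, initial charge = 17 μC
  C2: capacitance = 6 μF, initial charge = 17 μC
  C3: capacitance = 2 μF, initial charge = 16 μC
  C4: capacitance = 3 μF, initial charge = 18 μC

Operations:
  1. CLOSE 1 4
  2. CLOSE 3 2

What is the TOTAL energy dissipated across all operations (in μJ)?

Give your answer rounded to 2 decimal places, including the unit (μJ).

Answer: 30.05 μJ

Derivation:
Initial: C1(6μF, Q=17μC, V=2.83V), C2(6μF, Q=17μC, V=2.83V), C3(2μF, Q=16μC, V=8.00V), C4(3μF, Q=18μC, V=6.00V)
Op 1: CLOSE 1-4: Q_total=35.00, C_total=9.00, V=3.89; Q1=23.33, Q4=11.67; dissipated=10.028
Op 2: CLOSE 3-2: Q_total=33.00, C_total=8.00, V=4.12; Q3=8.25, Q2=24.75; dissipated=20.021
Total dissipated: 30.049 μJ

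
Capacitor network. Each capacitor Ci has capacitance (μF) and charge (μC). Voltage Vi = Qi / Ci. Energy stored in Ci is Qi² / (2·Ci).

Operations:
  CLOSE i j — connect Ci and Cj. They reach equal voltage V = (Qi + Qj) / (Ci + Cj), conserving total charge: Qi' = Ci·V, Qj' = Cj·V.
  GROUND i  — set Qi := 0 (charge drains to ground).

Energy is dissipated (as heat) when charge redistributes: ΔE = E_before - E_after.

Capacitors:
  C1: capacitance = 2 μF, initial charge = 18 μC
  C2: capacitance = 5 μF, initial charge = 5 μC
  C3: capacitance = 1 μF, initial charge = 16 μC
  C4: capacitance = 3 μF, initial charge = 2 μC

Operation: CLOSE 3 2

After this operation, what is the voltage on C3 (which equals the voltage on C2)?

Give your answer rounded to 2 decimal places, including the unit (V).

Initial: C1(2μF, Q=18μC, V=9.00V), C2(5μF, Q=5μC, V=1.00V), C3(1μF, Q=16μC, V=16.00V), C4(3μF, Q=2μC, V=0.67V)
Op 1: CLOSE 3-2: Q_total=21.00, C_total=6.00, V=3.50; Q3=3.50, Q2=17.50; dissipated=93.750

Answer: 3.50 V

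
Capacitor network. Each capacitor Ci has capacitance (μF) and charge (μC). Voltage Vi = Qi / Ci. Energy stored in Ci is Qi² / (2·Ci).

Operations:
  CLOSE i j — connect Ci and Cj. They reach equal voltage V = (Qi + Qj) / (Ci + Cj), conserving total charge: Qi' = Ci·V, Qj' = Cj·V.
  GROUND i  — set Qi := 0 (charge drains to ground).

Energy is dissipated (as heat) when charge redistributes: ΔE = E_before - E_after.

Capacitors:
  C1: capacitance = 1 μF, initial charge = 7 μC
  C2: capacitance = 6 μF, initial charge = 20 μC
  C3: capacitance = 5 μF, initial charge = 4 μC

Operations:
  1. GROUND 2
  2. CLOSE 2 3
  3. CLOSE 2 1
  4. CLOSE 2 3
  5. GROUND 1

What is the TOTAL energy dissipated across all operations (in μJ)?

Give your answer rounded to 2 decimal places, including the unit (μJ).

Answer: 55.17 μJ

Derivation:
Initial: C1(1μF, Q=7μC, V=7.00V), C2(6μF, Q=20μC, V=3.33V), C3(5μF, Q=4μC, V=0.80V)
Op 1: GROUND 2: Q2=0; energy lost=33.333
Op 2: CLOSE 2-3: Q_total=4.00, C_total=11.00, V=0.36; Q2=2.18, Q3=1.82; dissipated=0.873
Op 3: CLOSE 2-1: Q_total=9.18, C_total=7.00, V=1.31; Q2=7.87, Q1=1.31; dissipated=18.875
Op 4: CLOSE 2-3: Q_total=9.69, C_total=11.00, V=0.88; Q2=5.28, Q3=4.40; dissipated=1.226
Op 5: GROUND 1: Q1=0; energy lost=0.860
Total dissipated: 55.167 μJ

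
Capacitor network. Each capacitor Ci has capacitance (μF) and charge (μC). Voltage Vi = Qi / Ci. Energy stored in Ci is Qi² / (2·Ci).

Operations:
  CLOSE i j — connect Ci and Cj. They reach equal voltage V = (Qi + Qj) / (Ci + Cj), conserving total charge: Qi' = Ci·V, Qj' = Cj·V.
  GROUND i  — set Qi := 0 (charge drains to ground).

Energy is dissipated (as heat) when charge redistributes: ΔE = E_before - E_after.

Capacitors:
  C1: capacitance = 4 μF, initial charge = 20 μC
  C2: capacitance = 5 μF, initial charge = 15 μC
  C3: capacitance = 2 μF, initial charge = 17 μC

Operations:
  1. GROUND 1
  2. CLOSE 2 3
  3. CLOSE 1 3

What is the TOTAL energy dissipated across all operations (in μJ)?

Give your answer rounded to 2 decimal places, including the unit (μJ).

Answer: 85.54 μJ

Derivation:
Initial: C1(4μF, Q=20μC, V=5.00V), C2(5μF, Q=15μC, V=3.00V), C3(2μF, Q=17μC, V=8.50V)
Op 1: GROUND 1: Q1=0; energy lost=50.000
Op 2: CLOSE 2-3: Q_total=32.00, C_total=7.00, V=4.57; Q2=22.86, Q3=9.14; dissipated=21.607
Op 3: CLOSE 1-3: Q_total=9.14, C_total=6.00, V=1.52; Q1=6.10, Q3=3.05; dissipated=13.932
Total dissipated: 85.539 μJ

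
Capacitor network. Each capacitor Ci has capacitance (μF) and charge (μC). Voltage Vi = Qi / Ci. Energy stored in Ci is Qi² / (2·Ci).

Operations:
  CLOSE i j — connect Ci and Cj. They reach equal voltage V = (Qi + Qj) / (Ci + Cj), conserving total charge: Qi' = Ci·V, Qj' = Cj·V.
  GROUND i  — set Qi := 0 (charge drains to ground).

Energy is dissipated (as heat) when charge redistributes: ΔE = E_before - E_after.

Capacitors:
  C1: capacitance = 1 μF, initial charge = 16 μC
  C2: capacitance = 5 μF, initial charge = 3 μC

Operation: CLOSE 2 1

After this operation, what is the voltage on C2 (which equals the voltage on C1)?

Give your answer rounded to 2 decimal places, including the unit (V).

Initial: C1(1μF, Q=16μC, V=16.00V), C2(5μF, Q=3μC, V=0.60V)
Op 1: CLOSE 2-1: Q_total=19.00, C_total=6.00, V=3.17; Q2=15.83, Q1=3.17; dissipated=98.817

Answer: 3.17 V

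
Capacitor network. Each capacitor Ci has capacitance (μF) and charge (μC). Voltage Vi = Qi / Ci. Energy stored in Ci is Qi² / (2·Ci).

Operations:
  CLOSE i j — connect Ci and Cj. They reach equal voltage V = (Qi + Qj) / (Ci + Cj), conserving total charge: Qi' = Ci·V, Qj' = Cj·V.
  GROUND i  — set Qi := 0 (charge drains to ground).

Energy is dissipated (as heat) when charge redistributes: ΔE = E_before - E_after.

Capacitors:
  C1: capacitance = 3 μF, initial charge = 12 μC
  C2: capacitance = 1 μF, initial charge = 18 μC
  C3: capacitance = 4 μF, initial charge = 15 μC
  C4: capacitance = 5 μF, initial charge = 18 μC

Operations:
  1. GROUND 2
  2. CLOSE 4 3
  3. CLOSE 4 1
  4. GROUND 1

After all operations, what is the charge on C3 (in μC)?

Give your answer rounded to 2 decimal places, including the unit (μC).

Answer: 14.67 μC

Derivation:
Initial: C1(3μF, Q=12μC, V=4.00V), C2(1μF, Q=18μC, V=18.00V), C3(4μF, Q=15μC, V=3.75V), C4(5μF, Q=18μC, V=3.60V)
Op 1: GROUND 2: Q2=0; energy lost=162.000
Op 2: CLOSE 4-3: Q_total=33.00, C_total=9.00, V=3.67; Q4=18.33, Q3=14.67; dissipated=0.025
Op 3: CLOSE 4-1: Q_total=30.33, C_total=8.00, V=3.79; Q4=18.96, Q1=11.38; dissipated=0.104
Op 4: GROUND 1: Q1=0; energy lost=21.565
Final charges: Q1=0.00, Q2=0.00, Q3=14.67, Q4=18.96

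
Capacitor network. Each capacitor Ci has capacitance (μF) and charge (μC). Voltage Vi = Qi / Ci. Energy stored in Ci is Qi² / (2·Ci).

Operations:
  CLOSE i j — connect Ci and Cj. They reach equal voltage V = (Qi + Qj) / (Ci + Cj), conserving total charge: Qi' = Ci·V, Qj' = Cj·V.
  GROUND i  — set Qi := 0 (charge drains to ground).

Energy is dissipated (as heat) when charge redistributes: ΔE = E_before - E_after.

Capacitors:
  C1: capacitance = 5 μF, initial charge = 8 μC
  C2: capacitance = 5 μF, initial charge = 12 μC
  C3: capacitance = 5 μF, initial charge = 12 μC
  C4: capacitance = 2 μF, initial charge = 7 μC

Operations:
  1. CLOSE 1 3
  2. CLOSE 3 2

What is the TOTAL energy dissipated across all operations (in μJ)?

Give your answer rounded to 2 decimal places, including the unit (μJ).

Answer: 1.00 μJ

Derivation:
Initial: C1(5μF, Q=8μC, V=1.60V), C2(5μF, Q=12μC, V=2.40V), C3(5μF, Q=12μC, V=2.40V), C4(2μF, Q=7μC, V=3.50V)
Op 1: CLOSE 1-3: Q_total=20.00, C_total=10.00, V=2.00; Q1=10.00, Q3=10.00; dissipated=0.800
Op 2: CLOSE 3-2: Q_total=22.00, C_total=10.00, V=2.20; Q3=11.00, Q2=11.00; dissipated=0.200
Total dissipated: 1.000 μJ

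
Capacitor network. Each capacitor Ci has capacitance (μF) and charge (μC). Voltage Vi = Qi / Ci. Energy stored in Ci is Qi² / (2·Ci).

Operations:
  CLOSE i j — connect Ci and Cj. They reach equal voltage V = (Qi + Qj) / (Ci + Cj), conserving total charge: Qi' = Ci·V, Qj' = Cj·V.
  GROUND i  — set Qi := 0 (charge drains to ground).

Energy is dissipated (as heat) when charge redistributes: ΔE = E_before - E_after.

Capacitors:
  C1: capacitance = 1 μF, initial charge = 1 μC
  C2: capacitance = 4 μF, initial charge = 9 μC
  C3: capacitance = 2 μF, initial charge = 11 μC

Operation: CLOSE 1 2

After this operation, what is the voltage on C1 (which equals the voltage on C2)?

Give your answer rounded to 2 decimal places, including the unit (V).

Answer: 2.00 V

Derivation:
Initial: C1(1μF, Q=1μC, V=1.00V), C2(4μF, Q=9μC, V=2.25V), C3(2μF, Q=11μC, V=5.50V)
Op 1: CLOSE 1-2: Q_total=10.00, C_total=5.00, V=2.00; Q1=2.00, Q2=8.00; dissipated=0.625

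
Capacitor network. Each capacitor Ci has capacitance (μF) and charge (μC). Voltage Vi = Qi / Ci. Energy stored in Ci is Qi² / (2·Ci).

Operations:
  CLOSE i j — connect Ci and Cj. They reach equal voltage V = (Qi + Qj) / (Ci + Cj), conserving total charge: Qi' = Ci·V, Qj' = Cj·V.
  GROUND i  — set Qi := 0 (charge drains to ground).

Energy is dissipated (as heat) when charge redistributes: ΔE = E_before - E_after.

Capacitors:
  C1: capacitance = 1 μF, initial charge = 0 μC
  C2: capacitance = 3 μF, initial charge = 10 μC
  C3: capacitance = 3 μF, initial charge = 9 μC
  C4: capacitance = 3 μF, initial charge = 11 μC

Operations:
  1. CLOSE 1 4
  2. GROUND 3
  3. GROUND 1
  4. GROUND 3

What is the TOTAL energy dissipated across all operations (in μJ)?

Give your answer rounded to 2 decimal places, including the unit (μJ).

Initial: C1(1μF, Q=0μC, V=0.00V), C2(3μF, Q=10μC, V=3.33V), C3(3μF, Q=9μC, V=3.00V), C4(3μF, Q=11μC, V=3.67V)
Op 1: CLOSE 1-4: Q_total=11.00, C_total=4.00, V=2.75; Q1=2.75, Q4=8.25; dissipated=5.042
Op 2: GROUND 3: Q3=0; energy lost=13.500
Op 3: GROUND 1: Q1=0; energy lost=3.781
Op 4: GROUND 3: Q3=0; energy lost=0.000
Total dissipated: 22.323 μJ

Answer: 22.32 μJ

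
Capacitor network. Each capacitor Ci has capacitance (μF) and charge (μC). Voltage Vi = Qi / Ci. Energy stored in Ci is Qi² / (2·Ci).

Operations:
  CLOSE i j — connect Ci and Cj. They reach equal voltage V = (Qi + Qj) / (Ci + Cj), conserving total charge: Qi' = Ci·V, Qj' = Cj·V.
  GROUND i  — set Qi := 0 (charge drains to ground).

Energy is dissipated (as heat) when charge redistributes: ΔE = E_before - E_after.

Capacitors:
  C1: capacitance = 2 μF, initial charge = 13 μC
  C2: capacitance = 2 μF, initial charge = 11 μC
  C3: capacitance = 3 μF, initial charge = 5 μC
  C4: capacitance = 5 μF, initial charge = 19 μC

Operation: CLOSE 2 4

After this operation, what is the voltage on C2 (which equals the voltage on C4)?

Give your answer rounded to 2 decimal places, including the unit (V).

Answer: 4.29 V

Derivation:
Initial: C1(2μF, Q=13μC, V=6.50V), C2(2μF, Q=11μC, V=5.50V), C3(3μF, Q=5μC, V=1.67V), C4(5μF, Q=19μC, V=3.80V)
Op 1: CLOSE 2-4: Q_total=30.00, C_total=7.00, V=4.29; Q2=8.57, Q4=21.43; dissipated=2.064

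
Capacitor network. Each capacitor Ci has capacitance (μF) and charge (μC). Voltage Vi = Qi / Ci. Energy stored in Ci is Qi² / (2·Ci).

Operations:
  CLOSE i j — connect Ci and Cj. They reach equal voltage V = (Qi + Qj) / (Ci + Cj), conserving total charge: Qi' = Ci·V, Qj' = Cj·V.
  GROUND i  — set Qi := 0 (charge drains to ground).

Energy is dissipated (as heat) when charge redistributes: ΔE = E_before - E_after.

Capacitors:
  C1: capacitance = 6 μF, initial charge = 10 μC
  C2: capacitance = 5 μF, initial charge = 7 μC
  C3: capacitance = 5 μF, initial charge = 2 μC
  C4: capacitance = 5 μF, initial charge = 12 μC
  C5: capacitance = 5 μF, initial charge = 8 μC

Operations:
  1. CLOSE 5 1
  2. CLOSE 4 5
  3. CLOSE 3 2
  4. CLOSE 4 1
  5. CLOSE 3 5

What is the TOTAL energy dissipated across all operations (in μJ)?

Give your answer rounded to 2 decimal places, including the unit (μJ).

Initial: C1(6μF, Q=10μC, V=1.67V), C2(5μF, Q=7μC, V=1.40V), C3(5μF, Q=2μC, V=0.40V), C4(5μF, Q=12μC, V=2.40V), C5(5μF, Q=8μC, V=1.60V)
Op 1: CLOSE 5-1: Q_total=18.00, C_total=11.00, V=1.64; Q5=8.18, Q1=9.82; dissipated=0.006
Op 2: CLOSE 4-5: Q_total=20.18, C_total=10.00, V=2.02; Q4=10.09, Q5=10.09; dissipated=0.729
Op 3: CLOSE 3-2: Q_total=9.00, C_total=10.00, V=0.90; Q3=4.50, Q2=4.50; dissipated=1.250
Op 4: CLOSE 4-1: Q_total=19.91, C_total=11.00, V=1.81; Q4=9.05, Q1=10.86; dissipated=0.199
Op 5: CLOSE 3-5: Q_total=14.59, C_total=10.00, V=1.46; Q3=7.30, Q5=7.30; dissipated=1.563
Total dissipated: 3.747 μJ

Answer: 3.75 μJ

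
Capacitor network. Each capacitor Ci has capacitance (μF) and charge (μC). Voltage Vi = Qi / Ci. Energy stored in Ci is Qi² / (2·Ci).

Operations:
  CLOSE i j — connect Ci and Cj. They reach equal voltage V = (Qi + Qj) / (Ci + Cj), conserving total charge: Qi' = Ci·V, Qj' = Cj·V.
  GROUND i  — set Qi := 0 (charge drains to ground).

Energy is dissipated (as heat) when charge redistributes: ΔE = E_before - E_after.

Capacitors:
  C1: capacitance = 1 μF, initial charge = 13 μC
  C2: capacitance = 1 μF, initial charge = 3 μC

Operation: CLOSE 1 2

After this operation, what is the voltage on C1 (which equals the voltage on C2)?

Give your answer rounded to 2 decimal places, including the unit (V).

Answer: 8.00 V

Derivation:
Initial: C1(1μF, Q=13μC, V=13.00V), C2(1μF, Q=3μC, V=3.00V)
Op 1: CLOSE 1-2: Q_total=16.00, C_total=2.00, V=8.00; Q1=8.00, Q2=8.00; dissipated=25.000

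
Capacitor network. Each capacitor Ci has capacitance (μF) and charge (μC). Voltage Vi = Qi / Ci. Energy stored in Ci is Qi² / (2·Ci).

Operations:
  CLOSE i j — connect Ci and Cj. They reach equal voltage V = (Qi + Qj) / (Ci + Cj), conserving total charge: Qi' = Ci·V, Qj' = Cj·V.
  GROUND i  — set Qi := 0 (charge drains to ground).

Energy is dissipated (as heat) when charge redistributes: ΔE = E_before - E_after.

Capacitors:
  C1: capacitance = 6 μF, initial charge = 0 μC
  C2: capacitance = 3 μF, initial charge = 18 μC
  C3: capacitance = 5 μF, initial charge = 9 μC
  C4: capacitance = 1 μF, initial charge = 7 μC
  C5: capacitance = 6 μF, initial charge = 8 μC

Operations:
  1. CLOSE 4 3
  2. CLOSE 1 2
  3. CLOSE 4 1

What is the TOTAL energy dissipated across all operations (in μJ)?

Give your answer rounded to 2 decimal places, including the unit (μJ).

Answer: 47.46 μJ

Derivation:
Initial: C1(6μF, Q=0μC, V=0.00V), C2(3μF, Q=18μC, V=6.00V), C3(5μF, Q=9μC, V=1.80V), C4(1μF, Q=7μC, V=7.00V), C5(6μF, Q=8μC, V=1.33V)
Op 1: CLOSE 4-3: Q_total=16.00, C_total=6.00, V=2.67; Q4=2.67, Q3=13.33; dissipated=11.267
Op 2: CLOSE 1-2: Q_total=18.00, C_total=9.00, V=2.00; Q1=12.00, Q2=6.00; dissipated=36.000
Op 3: CLOSE 4-1: Q_total=14.67, C_total=7.00, V=2.10; Q4=2.10, Q1=12.57; dissipated=0.190
Total dissipated: 47.457 μJ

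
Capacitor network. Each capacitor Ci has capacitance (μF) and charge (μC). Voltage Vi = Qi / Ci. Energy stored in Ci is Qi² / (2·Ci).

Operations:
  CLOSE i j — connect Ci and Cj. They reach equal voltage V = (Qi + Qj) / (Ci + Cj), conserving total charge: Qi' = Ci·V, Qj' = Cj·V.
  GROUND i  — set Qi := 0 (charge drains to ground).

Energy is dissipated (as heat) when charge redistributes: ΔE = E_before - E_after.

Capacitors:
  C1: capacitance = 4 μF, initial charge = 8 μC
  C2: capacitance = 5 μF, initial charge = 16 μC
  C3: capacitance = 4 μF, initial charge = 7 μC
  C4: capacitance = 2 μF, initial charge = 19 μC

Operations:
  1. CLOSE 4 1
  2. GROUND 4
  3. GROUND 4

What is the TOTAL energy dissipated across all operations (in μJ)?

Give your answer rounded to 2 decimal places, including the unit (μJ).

Answer: 57.75 μJ

Derivation:
Initial: C1(4μF, Q=8μC, V=2.00V), C2(5μF, Q=16μC, V=3.20V), C3(4μF, Q=7μC, V=1.75V), C4(2μF, Q=19μC, V=9.50V)
Op 1: CLOSE 4-1: Q_total=27.00, C_total=6.00, V=4.50; Q4=9.00, Q1=18.00; dissipated=37.500
Op 2: GROUND 4: Q4=0; energy lost=20.250
Op 3: GROUND 4: Q4=0; energy lost=0.000
Total dissipated: 57.750 μJ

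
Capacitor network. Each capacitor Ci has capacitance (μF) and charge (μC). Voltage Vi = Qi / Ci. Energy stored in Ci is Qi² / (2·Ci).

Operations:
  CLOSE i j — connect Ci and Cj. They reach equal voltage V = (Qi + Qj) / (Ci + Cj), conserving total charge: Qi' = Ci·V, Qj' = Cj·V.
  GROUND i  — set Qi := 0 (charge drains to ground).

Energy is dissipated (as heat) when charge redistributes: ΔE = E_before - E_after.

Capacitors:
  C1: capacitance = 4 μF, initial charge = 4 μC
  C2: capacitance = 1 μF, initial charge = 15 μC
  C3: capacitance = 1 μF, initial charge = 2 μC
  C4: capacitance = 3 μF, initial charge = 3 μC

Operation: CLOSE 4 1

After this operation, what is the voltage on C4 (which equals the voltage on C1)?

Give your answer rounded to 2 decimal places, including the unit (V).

Answer: 1.00 V

Derivation:
Initial: C1(4μF, Q=4μC, V=1.00V), C2(1μF, Q=15μC, V=15.00V), C3(1μF, Q=2μC, V=2.00V), C4(3μF, Q=3μC, V=1.00V)
Op 1: CLOSE 4-1: Q_total=7.00, C_total=7.00, V=1.00; Q4=3.00, Q1=4.00; dissipated=0.000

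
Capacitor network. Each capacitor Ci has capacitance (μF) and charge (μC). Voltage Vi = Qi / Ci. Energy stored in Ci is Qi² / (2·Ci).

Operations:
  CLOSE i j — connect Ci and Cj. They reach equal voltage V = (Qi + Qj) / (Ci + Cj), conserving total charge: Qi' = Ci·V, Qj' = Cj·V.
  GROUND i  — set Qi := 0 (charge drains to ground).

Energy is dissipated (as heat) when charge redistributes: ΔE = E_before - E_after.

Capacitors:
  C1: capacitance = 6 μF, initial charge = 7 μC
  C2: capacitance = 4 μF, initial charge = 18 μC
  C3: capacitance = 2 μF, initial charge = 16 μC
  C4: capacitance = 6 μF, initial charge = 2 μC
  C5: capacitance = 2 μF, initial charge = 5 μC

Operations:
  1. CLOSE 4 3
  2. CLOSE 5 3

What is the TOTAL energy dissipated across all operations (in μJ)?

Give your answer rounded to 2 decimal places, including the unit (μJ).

Answer: 44.11 μJ

Derivation:
Initial: C1(6μF, Q=7μC, V=1.17V), C2(4μF, Q=18μC, V=4.50V), C3(2μF, Q=16μC, V=8.00V), C4(6μF, Q=2μC, V=0.33V), C5(2μF, Q=5μC, V=2.50V)
Op 1: CLOSE 4-3: Q_total=18.00, C_total=8.00, V=2.25; Q4=13.50, Q3=4.50; dissipated=44.083
Op 2: CLOSE 5-3: Q_total=9.50, C_total=4.00, V=2.38; Q5=4.75, Q3=4.75; dissipated=0.031
Total dissipated: 44.115 μJ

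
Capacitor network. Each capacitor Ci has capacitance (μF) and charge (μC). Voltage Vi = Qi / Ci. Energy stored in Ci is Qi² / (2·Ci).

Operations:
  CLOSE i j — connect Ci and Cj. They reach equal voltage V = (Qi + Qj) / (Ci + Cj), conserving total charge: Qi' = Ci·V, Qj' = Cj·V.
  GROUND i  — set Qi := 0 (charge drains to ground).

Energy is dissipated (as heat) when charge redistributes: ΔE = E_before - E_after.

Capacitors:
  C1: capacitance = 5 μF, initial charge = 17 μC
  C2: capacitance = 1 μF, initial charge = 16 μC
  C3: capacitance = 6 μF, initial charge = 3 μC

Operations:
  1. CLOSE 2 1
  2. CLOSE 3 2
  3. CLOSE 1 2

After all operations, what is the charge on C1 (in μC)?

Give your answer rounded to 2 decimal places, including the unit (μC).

Answer: 23.93 μC

Derivation:
Initial: C1(5μF, Q=17μC, V=3.40V), C2(1μF, Q=16μC, V=16.00V), C3(6μF, Q=3μC, V=0.50V)
Op 1: CLOSE 2-1: Q_total=33.00, C_total=6.00, V=5.50; Q2=5.50, Q1=27.50; dissipated=66.150
Op 2: CLOSE 3-2: Q_total=8.50, C_total=7.00, V=1.21; Q3=7.29, Q2=1.21; dissipated=10.714
Op 3: CLOSE 1-2: Q_total=28.71, C_total=6.00, V=4.79; Q1=23.93, Q2=4.79; dissipated=7.653
Final charges: Q1=23.93, Q2=4.79, Q3=7.29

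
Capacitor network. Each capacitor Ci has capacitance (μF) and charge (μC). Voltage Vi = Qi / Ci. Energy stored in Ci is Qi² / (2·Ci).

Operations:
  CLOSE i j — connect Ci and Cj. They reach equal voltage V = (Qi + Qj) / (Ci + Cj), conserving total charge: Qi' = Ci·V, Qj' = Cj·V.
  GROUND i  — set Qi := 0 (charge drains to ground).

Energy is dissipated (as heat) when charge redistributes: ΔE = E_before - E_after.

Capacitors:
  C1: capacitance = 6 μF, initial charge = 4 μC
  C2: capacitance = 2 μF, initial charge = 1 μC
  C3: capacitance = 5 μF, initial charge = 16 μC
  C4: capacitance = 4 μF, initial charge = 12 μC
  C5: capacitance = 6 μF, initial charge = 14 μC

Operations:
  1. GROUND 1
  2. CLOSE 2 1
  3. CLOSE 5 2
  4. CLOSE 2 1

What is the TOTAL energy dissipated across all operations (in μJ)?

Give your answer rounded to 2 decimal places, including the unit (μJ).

Answer: 7.24 μJ

Derivation:
Initial: C1(6μF, Q=4μC, V=0.67V), C2(2μF, Q=1μC, V=0.50V), C3(5μF, Q=16μC, V=3.20V), C4(4μF, Q=12μC, V=3.00V), C5(6μF, Q=14μC, V=2.33V)
Op 1: GROUND 1: Q1=0; energy lost=1.333
Op 2: CLOSE 2-1: Q_total=1.00, C_total=8.00, V=0.12; Q2=0.25, Q1=0.75; dissipated=0.188
Op 3: CLOSE 5-2: Q_total=14.25, C_total=8.00, V=1.78; Q5=10.69, Q2=3.56; dissipated=3.658
Op 4: CLOSE 2-1: Q_total=4.31, C_total=8.00, V=0.54; Q2=1.08, Q1=3.23; dissipated=2.057
Total dissipated: 7.236 μJ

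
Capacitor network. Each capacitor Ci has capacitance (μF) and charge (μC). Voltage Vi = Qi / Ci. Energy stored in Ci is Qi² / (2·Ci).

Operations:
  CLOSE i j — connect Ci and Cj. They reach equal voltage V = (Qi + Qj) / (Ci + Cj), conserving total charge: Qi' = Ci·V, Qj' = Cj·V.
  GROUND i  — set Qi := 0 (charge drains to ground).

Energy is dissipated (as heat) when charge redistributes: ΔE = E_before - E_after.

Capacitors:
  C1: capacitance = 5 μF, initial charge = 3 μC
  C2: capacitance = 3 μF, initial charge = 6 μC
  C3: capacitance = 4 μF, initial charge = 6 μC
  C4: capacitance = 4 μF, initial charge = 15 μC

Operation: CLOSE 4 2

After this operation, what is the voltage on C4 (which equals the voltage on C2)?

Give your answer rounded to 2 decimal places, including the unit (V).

Initial: C1(5μF, Q=3μC, V=0.60V), C2(3μF, Q=6μC, V=2.00V), C3(4μF, Q=6μC, V=1.50V), C4(4μF, Q=15μC, V=3.75V)
Op 1: CLOSE 4-2: Q_total=21.00, C_total=7.00, V=3.00; Q4=12.00, Q2=9.00; dissipated=2.625

Answer: 3.00 V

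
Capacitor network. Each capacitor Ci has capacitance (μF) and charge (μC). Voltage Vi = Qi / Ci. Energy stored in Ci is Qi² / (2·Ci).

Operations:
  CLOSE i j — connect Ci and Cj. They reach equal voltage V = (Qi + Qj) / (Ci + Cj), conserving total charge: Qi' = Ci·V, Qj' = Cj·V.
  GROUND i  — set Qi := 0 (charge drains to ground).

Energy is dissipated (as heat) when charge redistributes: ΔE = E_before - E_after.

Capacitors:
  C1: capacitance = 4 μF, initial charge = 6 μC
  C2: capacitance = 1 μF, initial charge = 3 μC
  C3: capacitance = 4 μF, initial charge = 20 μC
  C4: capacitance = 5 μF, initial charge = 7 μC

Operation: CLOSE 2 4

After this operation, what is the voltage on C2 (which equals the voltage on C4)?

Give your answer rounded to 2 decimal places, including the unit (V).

Initial: C1(4μF, Q=6μC, V=1.50V), C2(1μF, Q=3μC, V=3.00V), C3(4μF, Q=20μC, V=5.00V), C4(5μF, Q=7μC, V=1.40V)
Op 1: CLOSE 2-4: Q_total=10.00, C_total=6.00, V=1.67; Q2=1.67, Q4=8.33; dissipated=1.067

Answer: 1.67 V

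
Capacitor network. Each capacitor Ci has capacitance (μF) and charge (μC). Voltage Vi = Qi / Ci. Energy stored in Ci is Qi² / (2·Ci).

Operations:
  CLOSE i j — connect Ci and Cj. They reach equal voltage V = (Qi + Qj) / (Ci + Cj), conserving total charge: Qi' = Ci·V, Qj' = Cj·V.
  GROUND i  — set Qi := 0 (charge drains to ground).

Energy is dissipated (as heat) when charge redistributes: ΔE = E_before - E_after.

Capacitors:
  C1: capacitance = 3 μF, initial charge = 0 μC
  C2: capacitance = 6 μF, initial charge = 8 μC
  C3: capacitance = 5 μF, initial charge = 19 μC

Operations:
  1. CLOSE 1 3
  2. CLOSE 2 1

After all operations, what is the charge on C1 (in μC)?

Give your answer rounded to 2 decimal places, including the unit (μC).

Answer: 5.04 μC

Derivation:
Initial: C1(3μF, Q=0μC, V=0.00V), C2(6μF, Q=8μC, V=1.33V), C3(5μF, Q=19μC, V=3.80V)
Op 1: CLOSE 1-3: Q_total=19.00, C_total=8.00, V=2.38; Q1=7.12, Q3=11.88; dissipated=13.537
Op 2: CLOSE 2-1: Q_total=15.12, C_total=9.00, V=1.68; Q2=10.08, Q1=5.04; dissipated=1.085
Final charges: Q1=5.04, Q2=10.08, Q3=11.88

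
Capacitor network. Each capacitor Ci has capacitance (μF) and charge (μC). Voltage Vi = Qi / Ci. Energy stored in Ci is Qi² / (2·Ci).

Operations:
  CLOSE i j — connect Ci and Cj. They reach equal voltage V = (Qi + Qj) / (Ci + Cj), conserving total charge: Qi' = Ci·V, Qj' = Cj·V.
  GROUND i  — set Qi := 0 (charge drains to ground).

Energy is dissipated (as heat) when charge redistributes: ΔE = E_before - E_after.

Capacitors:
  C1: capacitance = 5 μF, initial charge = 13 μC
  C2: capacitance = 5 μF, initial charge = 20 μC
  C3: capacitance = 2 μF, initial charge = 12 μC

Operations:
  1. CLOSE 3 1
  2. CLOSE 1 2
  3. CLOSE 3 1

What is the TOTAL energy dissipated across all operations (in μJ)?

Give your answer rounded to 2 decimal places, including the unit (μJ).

Answer: 8.52 μJ

Derivation:
Initial: C1(5μF, Q=13μC, V=2.60V), C2(5μF, Q=20μC, V=4.00V), C3(2μF, Q=12μC, V=6.00V)
Op 1: CLOSE 3-1: Q_total=25.00, C_total=7.00, V=3.57; Q3=7.14, Q1=17.86; dissipated=8.257
Op 2: CLOSE 1-2: Q_total=37.86, C_total=10.00, V=3.79; Q1=18.93, Q2=18.93; dissipated=0.230
Op 3: CLOSE 3-1: Q_total=26.07, C_total=7.00, V=3.72; Q3=7.45, Q1=18.62; dissipated=0.033
Total dissipated: 8.520 μJ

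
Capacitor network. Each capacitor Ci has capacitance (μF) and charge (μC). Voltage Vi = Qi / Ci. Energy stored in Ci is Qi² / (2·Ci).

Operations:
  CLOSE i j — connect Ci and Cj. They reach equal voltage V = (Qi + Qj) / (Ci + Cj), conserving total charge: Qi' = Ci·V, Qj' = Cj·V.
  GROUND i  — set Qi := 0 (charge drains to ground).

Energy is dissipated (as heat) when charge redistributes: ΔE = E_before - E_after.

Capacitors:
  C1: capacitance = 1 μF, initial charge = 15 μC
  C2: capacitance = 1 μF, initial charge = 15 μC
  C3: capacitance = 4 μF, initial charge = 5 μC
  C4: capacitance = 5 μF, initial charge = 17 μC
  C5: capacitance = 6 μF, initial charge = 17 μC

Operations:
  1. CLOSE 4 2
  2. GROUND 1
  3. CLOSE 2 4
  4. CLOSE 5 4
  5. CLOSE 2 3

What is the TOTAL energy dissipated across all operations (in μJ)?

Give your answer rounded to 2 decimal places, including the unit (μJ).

Answer: 183.76 μJ

Derivation:
Initial: C1(1μF, Q=15μC, V=15.00V), C2(1μF, Q=15μC, V=15.00V), C3(4μF, Q=5μC, V=1.25V), C4(5μF, Q=17μC, V=3.40V), C5(6μF, Q=17μC, V=2.83V)
Op 1: CLOSE 4-2: Q_total=32.00, C_total=6.00, V=5.33; Q4=26.67, Q2=5.33; dissipated=56.067
Op 2: GROUND 1: Q1=0; energy lost=112.500
Op 3: CLOSE 2-4: Q_total=32.00, C_total=6.00, V=5.33; Q2=5.33, Q4=26.67; dissipated=0.000
Op 4: CLOSE 5-4: Q_total=43.67, C_total=11.00, V=3.97; Q5=23.82, Q4=19.85; dissipated=8.523
Op 5: CLOSE 2-3: Q_total=10.33, C_total=5.00, V=2.07; Q2=2.07, Q3=8.27; dissipated=6.669
Total dissipated: 183.759 μJ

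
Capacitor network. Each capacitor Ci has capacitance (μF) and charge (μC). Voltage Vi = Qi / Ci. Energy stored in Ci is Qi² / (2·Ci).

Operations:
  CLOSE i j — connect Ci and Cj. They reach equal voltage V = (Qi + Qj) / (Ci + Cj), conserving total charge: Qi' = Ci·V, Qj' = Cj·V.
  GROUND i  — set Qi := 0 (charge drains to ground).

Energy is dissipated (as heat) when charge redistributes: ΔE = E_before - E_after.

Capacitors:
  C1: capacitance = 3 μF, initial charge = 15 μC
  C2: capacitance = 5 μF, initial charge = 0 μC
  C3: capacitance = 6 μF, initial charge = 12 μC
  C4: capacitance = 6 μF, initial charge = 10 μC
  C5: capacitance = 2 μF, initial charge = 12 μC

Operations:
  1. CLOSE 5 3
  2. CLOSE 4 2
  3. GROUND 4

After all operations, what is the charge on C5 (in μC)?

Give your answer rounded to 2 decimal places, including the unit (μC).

Answer: 6.00 μC

Derivation:
Initial: C1(3μF, Q=15μC, V=5.00V), C2(5μF, Q=0μC, V=0.00V), C3(6μF, Q=12μC, V=2.00V), C4(6μF, Q=10μC, V=1.67V), C5(2μF, Q=12μC, V=6.00V)
Op 1: CLOSE 5-3: Q_total=24.00, C_total=8.00, V=3.00; Q5=6.00, Q3=18.00; dissipated=12.000
Op 2: CLOSE 4-2: Q_total=10.00, C_total=11.00, V=0.91; Q4=5.45, Q2=4.55; dissipated=3.788
Op 3: GROUND 4: Q4=0; energy lost=2.479
Final charges: Q1=15.00, Q2=4.55, Q3=18.00, Q4=0.00, Q5=6.00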